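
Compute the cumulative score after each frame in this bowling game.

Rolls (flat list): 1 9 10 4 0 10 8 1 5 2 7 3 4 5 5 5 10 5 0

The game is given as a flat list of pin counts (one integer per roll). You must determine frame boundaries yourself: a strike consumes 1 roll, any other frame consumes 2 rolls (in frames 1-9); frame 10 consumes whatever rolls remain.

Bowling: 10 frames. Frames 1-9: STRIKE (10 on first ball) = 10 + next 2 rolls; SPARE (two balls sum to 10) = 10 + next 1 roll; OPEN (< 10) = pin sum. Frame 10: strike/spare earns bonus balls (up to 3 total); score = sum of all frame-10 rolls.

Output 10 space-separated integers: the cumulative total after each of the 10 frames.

Frame 1: SPARE (1+9=10). 10 + next roll (10) = 20. Cumulative: 20
Frame 2: STRIKE. 10 + next two rolls (4+0) = 14. Cumulative: 34
Frame 3: OPEN (4+0=4). Cumulative: 38
Frame 4: STRIKE. 10 + next two rolls (8+1) = 19. Cumulative: 57
Frame 5: OPEN (8+1=9). Cumulative: 66
Frame 6: OPEN (5+2=7). Cumulative: 73
Frame 7: SPARE (7+3=10). 10 + next roll (4) = 14. Cumulative: 87
Frame 8: OPEN (4+5=9). Cumulative: 96
Frame 9: SPARE (5+5=10). 10 + next roll (10) = 20. Cumulative: 116
Frame 10: STRIKE. Sum of all frame-10 rolls (10+5+0) = 15. Cumulative: 131

Answer: 20 34 38 57 66 73 87 96 116 131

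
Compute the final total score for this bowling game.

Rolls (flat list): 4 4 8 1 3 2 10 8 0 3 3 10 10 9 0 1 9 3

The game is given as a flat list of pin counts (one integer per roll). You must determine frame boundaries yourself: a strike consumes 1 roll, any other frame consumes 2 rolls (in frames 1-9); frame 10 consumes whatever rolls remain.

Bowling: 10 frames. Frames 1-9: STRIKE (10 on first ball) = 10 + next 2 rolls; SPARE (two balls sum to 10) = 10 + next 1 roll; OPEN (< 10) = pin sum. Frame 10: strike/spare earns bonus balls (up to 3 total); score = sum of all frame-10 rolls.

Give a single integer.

Frame 1: OPEN (4+4=8). Cumulative: 8
Frame 2: OPEN (8+1=9). Cumulative: 17
Frame 3: OPEN (3+2=5). Cumulative: 22
Frame 4: STRIKE. 10 + next two rolls (8+0) = 18. Cumulative: 40
Frame 5: OPEN (8+0=8). Cumulative: 48
Frame 6: OPEN (3+3=6). Cumulative: 54
Frame 7: STRIKE. 10 + next two rolls (10+9) = 29. Cumulative: 83
Frame 8: STRIKE. 10 + next two rolls (9+0) = 19. Cumulative: 102
Frame 9: OPEN (9+0=9). Cumulative: 111
Frame 10: SPARE. Sum of all frame-10 rolls (1+9+3) = 13. Cumulative: 124

Answer: 124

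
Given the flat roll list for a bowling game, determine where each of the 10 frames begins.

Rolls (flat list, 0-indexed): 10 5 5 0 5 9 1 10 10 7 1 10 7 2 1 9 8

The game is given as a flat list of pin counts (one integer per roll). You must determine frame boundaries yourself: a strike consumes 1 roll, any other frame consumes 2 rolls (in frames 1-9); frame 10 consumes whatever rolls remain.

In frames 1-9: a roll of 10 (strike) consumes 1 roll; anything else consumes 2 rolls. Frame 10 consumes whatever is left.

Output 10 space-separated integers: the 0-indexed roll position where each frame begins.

Answer: 0 1 3 5 7 8 9 11 12 14

Derivation:
Frame 1 starts at roll index 0: roll=10 (strike), consumes 1 roll
Frame 2 starts at roll index 1: rolls=5,5 (sum=10), consumes 2 rolls
Frame 3 starts at roll index 3: rolls=0,5 (sum=5), consumes 2 rolls
Frame 4 starts at roll index 5: rolls=9,1 (sum=10), consumes 2 rolls
Frame 5 starts at roll index 7: roll=10 (strike), consumes 1 roll
Frame 6 starts at roll index 8: roll=10 (strike), consumes 1 roll
Frame 7 starts at roll index 9: rolls=7,1 (sum=8), consumes 2 rolls
Frame 8 starts at roll index 11: roll=10 (strike), consumes 1 roll
Frame 9 starts at roll index 12: rolls=7,2 (sum=9), consumes 2 rolls
Frame 10 starts at roll index 14: 3 remaining rolls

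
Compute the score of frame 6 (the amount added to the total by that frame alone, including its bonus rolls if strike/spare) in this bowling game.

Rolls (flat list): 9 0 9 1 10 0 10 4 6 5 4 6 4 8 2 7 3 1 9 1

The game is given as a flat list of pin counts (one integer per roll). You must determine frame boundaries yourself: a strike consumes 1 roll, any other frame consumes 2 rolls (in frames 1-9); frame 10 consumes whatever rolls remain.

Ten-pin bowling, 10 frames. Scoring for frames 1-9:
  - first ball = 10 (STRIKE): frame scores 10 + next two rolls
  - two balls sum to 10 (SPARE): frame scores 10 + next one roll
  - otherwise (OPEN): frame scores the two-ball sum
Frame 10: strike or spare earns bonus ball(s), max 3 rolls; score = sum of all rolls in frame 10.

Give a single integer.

Frame 1: OPEN (9+0=9). Cumulative: 9
Frame 2: SPARE (9+1=10). 10 + next roll (10) = 20. Cumulative: 29
Frame 3: STRIKE. 10 + next two rolls (0+10) = 20. Cumulative: 49
Frame 4: SPARE (0+10=10). 10 + next roll (4) = 14. Cumulative: 63
Frame 5: SPARE (4+6=10). 10 + next roll (5) = 15. Cumulative: 78
Frame 6: OPEN (5+4=9). Cumulative: 87
Frame 7: SPARE (6+4=10). 10 + next roll (8) = 18. Cumulative: 105
Frame 8: SPARE (8+2=10). 10 + next roll (7) = 17. Cumulative: 122

Answer: 9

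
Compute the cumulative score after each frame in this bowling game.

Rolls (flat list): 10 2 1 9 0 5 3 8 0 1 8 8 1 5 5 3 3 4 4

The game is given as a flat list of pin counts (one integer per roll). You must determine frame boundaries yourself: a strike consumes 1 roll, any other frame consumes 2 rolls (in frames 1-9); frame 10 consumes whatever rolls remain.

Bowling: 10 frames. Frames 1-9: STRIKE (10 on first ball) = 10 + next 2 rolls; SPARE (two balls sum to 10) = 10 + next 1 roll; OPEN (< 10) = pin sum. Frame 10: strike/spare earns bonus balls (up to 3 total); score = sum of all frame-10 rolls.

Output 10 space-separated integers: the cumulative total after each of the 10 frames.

Frame 1: STRIKE. 10 + next two rolls (2+1) = 13. Cumulative: 13
Frame 2: OPEN (2+1=3). Cumulative: 16
Frame 3: OPEN (9+0=9). Cumulative: 25
Frame 4: OPEN (5+3=8). Cumulative: 33
Frame 5: OPEN (8+0=8). Cumulative: 41
Frame 6: OPEN (1+8=9). Cumulative: 50
Frame 7: OPEN (8+1=9). Cumulative: 59
Frame 8: SPARE (5+5=10). 10 + next roll (3) = 13. Cumulative: 72
Frame 9: OPEN (3+3=6). Cumulative: 78
Frame 10: OPEN. Sum of all frame-10 rolls (4+4) = 8. Cumulative: 86

Answer: 13 16 25 33 41 50 59 72 78 86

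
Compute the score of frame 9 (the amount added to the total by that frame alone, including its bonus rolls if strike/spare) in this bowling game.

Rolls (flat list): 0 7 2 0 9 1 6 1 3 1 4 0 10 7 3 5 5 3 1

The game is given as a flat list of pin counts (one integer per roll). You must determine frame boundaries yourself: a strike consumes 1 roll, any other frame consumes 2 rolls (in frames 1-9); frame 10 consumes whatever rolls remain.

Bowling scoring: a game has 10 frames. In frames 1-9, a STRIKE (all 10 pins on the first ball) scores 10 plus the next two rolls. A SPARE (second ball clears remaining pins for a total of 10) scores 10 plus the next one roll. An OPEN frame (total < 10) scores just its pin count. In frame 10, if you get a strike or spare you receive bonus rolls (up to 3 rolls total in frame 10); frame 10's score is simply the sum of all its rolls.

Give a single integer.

Answer: 13

Derivation:
Frame 1: OPEN (0+7=7). Cumulative: 7
Frame 2: OPEN (2+0=2). Cumulative: 9
Frame 3: SPARE (9+1=10). 10 + next roll (6) = 16. Cumulative: 25
Frame 4: OPEN (6+1=7). Cumulative: 32
Frame 5: OPEN (3+1=4). Cumulative: 36
Frame 6: OPEN (4+0=4). Cumulative: 40
Frame 7: STRIKE. 10 + next two rolls (7+3) = 20. Cumulative: 60
Frame 8: SPARE (7+3=10). 10 + next roll (5) = 15. Cumulative: 75
Frame 9: SPARE (5+5=10). 10 + next roll (3) = 13. Cumulative: 88
Frame 10: OPEN. Sum of all frame-10 rolls (3+1) = 4. Cumulative: 92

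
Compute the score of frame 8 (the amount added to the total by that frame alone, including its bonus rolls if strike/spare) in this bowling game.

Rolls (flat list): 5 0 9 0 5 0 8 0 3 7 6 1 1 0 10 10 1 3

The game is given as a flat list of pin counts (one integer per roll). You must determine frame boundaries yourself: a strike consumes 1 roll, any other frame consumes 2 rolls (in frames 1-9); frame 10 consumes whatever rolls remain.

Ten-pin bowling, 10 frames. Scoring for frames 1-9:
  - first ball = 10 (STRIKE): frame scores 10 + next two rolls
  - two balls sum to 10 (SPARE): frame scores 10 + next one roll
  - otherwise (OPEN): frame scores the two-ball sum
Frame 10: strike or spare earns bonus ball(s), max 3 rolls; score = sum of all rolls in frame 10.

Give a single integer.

Frame 1: OPEN (5+0=5). Cumulative: 5
Frame 2: OPEN (9+0=9). Cumulative: 14
Frame 3: OPEN (5+0=5). Cumulative: 19
Frame 4: OPEN (8+0=8). Cumulative: 27
Frame 5: SPARE (3+7=10). 10 + next roll (6) = 16. Cumulative: 43
Frame 6: OPEN (6+1=7). Cumulative: 50
Frame 7: OPEN (1+0=1). Cumulative: 51
Frame 8: STRIKE. 10 + next two rolls (10+1) = 21. Cumulative: 72
Frame 9: STRIKE. 10 + next two rolls (1+3) = 14. Cumulative: 86
Frame 10: OPEN. Sum of all frame-10 rolls (1+3) = 4. Cumulative: 90

Answer: 21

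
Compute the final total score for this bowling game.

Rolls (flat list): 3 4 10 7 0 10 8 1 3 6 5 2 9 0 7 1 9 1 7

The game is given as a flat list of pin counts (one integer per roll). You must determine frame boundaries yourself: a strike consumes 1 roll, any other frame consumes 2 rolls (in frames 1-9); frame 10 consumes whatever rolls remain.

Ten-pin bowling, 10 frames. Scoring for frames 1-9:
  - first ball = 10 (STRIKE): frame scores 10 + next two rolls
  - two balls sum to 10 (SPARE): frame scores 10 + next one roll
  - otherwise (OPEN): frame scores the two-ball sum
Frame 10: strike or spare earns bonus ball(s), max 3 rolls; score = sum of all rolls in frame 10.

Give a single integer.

Answer: 109

Derivation:
Frame 1: OPEN (3+4=7). Cumulative: 7
Frame 2: STRIKE. 10 + next two rolls (7+0) = 17. Cumulative: 24
Frame 3: OPEN (7+0=7). Cumulative: 31
Frame 4: STRIKE. 10 + next two rolls (8+1) = 19. Cumulative: 50
Frame 5: OPEN (8+1=9). Cumulative: 59
Frame 6: OPEN (3+6=9). Cumulative: 68
Frame 7: OPEN (5+2=7). Cumulative: 75
Frame 8: OPEN (9+0=9). Cumulative: 84
Frame 9: OPEN (7+1=8). Cumulative: 92
Frame 10: SPARE. Sum of all frame-10 rolls (9+1+7) = 17. Cumulative: 109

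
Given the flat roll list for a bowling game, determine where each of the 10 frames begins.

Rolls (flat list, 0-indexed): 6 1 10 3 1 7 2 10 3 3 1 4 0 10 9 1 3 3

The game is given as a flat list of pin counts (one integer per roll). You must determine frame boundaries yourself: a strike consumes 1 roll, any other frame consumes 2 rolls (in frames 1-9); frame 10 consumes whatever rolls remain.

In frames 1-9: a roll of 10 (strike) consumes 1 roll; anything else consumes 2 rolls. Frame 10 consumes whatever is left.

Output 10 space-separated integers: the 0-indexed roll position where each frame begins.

Answer: 0 2 3 5 7 8 10 12 14 16

Derivation:
Frame 1 starts at roll index 0: rolls=6,1 (sum=7), consumes 2 rolls
Frame 2 starts at roll index 2: roll=10 (strike), consumes 1 roll
Frame 3 starts at roll index 3: rolls=3,1 (sum=4), consumes 2 rolls
Frame 4 starts at roll index 5: rolls=7,2 (sum=9), consumes 2 rolls
Frame 5 starts at roll index 7: roll=10 (strike), consumes 1 roll
Frame 6 starts at roll index 8: rolls=3,3 (sum=6), consumes 2 rolls
Frame 7 starts at roll index 10: rolls=1,4 (sum=5), consumes 2 rolls
Frame 8 starts at roll index 12: rolls=0,10 (sum=10), consumes 2 rolls
Frame 9 starts at roll index 14: rolls=9,1 (sum=10), consumes 2 rolls
Frame 10 starts at roll index 16: 2 remaining rolls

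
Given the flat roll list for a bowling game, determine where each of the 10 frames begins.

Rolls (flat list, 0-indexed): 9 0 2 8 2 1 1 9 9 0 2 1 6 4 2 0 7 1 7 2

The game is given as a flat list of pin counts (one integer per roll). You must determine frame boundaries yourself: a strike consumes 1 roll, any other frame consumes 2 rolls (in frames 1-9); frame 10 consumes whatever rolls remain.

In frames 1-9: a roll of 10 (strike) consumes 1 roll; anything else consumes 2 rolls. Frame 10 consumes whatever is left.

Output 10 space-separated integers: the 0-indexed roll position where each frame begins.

Answer: 0 2 4 6 8 10 12 14 16 18

Derivation:
Frame 1 starts at roll index 0: rolls=9,0 (sum=9), consumes 2 rolls
Frame 2 starts at roll index 2: rolls=2,8 (sum=10), consumes 2 rolls
Frame 3 starts at roll index 4: rolls=2,1 (sum=3), consumes 2 rolls
Frame 4 starts at roll index 6: rolls=1,9 (sum=10), consumes 2 rolls
Frame 5 starts at roll index 8: rolls=9,0 (sum=9), consumes 2 rolls
Frame 6 starts at roll index 10: rolls=2,1 (sum=3), consumes 2 rolls
Frame 7 starts at roll index 12: rolls=6,4 (sum=10), consumes 2 rolls
Frame 8 starts at roll index 14: rolls=2,0 (sum=2), consumes 2 rolls
Frame 9 starts at roll index 16: rolls=7,1 (sum=8), consumes 2 rolls
Frame 10 starts at roll index 18: 2 remaining rolls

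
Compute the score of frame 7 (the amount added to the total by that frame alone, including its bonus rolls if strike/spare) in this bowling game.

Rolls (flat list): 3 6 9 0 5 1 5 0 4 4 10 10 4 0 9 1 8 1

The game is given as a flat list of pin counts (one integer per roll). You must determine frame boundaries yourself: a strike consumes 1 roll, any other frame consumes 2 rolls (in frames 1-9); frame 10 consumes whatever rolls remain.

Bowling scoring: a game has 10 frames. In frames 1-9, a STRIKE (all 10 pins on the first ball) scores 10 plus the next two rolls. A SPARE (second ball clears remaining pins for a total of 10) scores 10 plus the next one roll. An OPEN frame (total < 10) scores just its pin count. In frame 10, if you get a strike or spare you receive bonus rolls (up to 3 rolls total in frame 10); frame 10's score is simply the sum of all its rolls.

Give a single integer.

Frame 1: OPEN (3+6=9). Cumulative: 9
Frame 2: OPEN (9+0=9). Cumulative: 18
Frame 3: OPEN (5+1=6). Cumulative: 24
Frame 4: OPEN (5+0=5). Cumulative: 29
Frame 5: OPEN (4+4=8). Cumulative: 37
Frame 6: STRIKE. 10 + next two rolls (10+4) = 24. Cumulative: 61
Frame 7: STRIKE. 10 + next two rolls (4+0) = 14. Cumulative: 75
Frame 8: OPEN (4+0=4). Cumulative: 79
Frame 9: SPARE (9+1=10). 10 + next roll (8) = 18. Cumulative: 97

Answer: 14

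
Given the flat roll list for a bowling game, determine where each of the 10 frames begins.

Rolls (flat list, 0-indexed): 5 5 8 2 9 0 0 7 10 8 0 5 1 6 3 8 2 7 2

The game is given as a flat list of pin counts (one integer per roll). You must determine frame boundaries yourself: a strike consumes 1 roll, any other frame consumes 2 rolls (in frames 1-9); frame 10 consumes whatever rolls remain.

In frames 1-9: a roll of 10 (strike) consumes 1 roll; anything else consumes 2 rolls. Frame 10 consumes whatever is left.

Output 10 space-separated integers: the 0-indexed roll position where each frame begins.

Frame 1 starts at roll index 0: rolls=5,5 (sum=10), consumes 2 rolls
Frame 2 starts at roll index 2: rolls=8,2 (sum=10), consumes 2 rolls
Frame 3 starts at roll index 4: rolls=9,0 (sum=9), consumes 2 rolls
Frame 4 starts at roll index 6: rolls=0,7 (sum=7), consumes 2 rolls
Frame 5 starts at roll index 8: roll=10 (strike), consumes 1 roll
Frame 6 starts at roll index 9: rolls=8,0 (sum=8), consumes 2 rolls
Frame 7 starts at roll index 11: rolls=5,1 (sum=6), consumes 2 rolls
Frame 8 starts at roll index 13: rolls=6,3 (sum=9), consumes 2 rolls
Frame 9 starts at roll index 15: rolls=8,2 (sum=10), consumes 2 rolls
Frame 10 starts at roll index 17: 2 remaining rolls

Answer: 0 2 4 6 8 9 11 13 15 17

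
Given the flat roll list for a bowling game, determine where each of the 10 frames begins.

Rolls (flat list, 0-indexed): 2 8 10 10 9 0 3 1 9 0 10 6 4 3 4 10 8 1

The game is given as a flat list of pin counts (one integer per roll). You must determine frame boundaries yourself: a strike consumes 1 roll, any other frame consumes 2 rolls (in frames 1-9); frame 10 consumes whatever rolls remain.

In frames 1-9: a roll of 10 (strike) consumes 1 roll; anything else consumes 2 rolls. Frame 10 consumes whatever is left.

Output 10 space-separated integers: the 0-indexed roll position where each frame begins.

Frame 1 starts at roll index 0: rolls=2,8 (sum=10), consumes 2 rolls
Frame 2 starts at roll index 2: roll=10 (strike), consumes 1 roll
Frame 3 starts at roll index 3: roll=10 (strike), consumes 1 roll
Frame 4 starts at roll index 4: rolls=9,0 (sum=9), consumes 2 rolls
Frame 5 starts at roll index 6: rolls=3,1 (sum=4), consumes 2 rolls
Frame 6 starts at roll index 8: rolls=9,0 (sum=9), consumes 2 rolls
Frame 7 starts at roll index 10: roll=10 (strike), consumes 1 roll
Frame 8 starts at roll index 11: rolls=6,4 (sum=10), consumes 2 rolls
Frame 9 starts at roll index 13: rolls=3,4 (sum=7), consumes 2 rolls
Frame 10 starts at roll index 15: 3 remaining rolls

Answer: 0 2 3 4 6 8 10 11 13 15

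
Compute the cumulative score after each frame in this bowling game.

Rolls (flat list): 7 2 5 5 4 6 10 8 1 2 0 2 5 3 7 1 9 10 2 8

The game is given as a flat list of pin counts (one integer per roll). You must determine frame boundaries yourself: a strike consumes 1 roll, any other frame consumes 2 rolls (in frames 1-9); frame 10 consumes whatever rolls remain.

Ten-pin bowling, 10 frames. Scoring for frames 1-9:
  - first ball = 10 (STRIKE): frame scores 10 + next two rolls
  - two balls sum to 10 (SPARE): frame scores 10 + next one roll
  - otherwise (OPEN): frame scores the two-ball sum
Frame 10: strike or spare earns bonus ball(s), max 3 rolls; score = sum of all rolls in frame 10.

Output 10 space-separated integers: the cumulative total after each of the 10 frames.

Answer: 9 23 43 62 71 73 80 91 111 131

Derivation:
Frame 1: OPEN (7+2=9). Cumulative: 9
Frame 2: SPARE (5+5=10). 10 + next roll (4) = 14. Cumulative: 23
Frame 3: SPARE (4+6=10). 10 + next roll (10) = 20. Cumulative: 43
Frame 4: STRIKE. 10 + next two rolls (8+1) = 19. Cumulative: 62
Frame 5: OPEN (8+1=9). Cumulative: 71
Frame 6: OPEN (2+0=2). Cumulative: 73
Frame 7: OPEN (2+5=7). Cumulative: 80
Frame 8: SPARE (3+7=10). 10 + next roll (1) = 11. Cumulative: 91
Frame 9: SPARE (1+9=10). 10 + next roll (10) = 20. Cumulative: 111
Frame 10: STRIKE. Sum of all frame-10 rolls (10+2+8) = 20. Cumulative: 131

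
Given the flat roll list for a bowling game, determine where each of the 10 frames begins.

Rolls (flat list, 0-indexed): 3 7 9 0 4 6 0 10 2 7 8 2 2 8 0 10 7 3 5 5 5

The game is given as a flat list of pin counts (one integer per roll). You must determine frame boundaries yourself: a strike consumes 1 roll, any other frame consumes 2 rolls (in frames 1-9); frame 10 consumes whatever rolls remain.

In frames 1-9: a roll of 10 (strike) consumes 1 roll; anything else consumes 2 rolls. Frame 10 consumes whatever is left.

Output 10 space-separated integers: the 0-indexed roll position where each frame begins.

Frame 1 starts at roll index 0: rolls=3,7 (sum=10), consumes 2 rolls
Frame 2 starts at roll index 2: rolls=9,0 (sum=9), consumes 2 rolls
Frame 3 starts at roll index 4: rolls=4,6 (sum=10), consumes 2 rolls
Frame 4 starts at roll index 6: rolls=0,10 (sum=10), consumes 2 rolls
Frame 5 starts at roll index 8: rolls=2,7 (sum=9), consumes 2 rolls
Frame 6 starts at roll index 10: rolls=8,2 (sum=10), consumes 2 rolls
Frame 7 starts at roll index 12: rolls=2,8 (sum=10), consumes 2 rolls
Frame 8 starts at roll index 14: rolls=0,10 (sum=10), consumes 2 rolls
Frame 9 starts at roll index 16: rolls=7,3 (sum=10), consumes 2 rolls
Frame 10 starts at roll index 18: 3 remaining rolls

Answer: 0 2 4 6 8 10 12 14 16 18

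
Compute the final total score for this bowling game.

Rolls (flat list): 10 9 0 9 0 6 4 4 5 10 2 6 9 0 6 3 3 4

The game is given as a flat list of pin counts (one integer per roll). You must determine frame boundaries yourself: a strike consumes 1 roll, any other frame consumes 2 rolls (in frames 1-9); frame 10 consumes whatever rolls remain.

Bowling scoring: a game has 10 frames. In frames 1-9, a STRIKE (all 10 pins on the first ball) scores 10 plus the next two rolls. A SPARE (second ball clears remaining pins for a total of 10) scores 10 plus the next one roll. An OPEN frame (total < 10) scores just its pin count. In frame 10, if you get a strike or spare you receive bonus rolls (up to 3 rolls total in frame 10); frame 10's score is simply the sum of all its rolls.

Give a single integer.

Answer: 111

Derivation:
Frame 1: STRIKE. 10 + next two rolls (9+0) = 19. Cumulative: 19
Frame 2: OPEN (9+0=9). Cumulative: 28
Frame 3: OPEN (9+0=9). Cumulative: 37
Frame 4: SPARE (6+4=10). 10 + next roll (4) = 14. Cumulative: 51
Frame 5: OPEN (4+5=9). Cumulative: 60
Frame 6: STRIKE. 10 + next two rolls (2+6) = 18. Cumulative: 78
Frame 7: OPEN (2+6=8). Cumulative: 86
Frame 8: OPEN (9+0=9). Cumulative: 95
Frame 9: OPEN (6+3=9). Cumulative: 104
Frame 10: OPEN. Sum of all frame-10 rolls (3+4) = 7. Cumulative: 111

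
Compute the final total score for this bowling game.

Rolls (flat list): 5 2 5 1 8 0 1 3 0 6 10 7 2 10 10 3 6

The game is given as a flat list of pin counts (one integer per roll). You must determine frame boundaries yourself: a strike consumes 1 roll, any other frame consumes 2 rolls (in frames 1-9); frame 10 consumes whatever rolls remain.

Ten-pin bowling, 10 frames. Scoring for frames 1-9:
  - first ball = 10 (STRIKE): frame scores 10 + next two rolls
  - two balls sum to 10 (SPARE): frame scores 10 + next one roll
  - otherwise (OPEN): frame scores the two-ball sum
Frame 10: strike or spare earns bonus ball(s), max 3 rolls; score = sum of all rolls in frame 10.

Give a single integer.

Frame 1: OPEN (5+2=7). Cumulative: 7
Frame 2: OPEN (5+1=6). Cumulative: 13
Frame 3: OPEN (8+0=8). Cumulative: 21
Frame 4: OPEN (1+3=4). Cumulative: 25
Frame 5: OPEN (0+6=6). Cumulative: 31
Frame 6: STRIKE. 10 + next two rolls (7+2) = 19. Cumulative: 50
Frame 7: OPEN (7+2=9). Cumulative: 59
Frame 8: STRIKE. 10 + next two rolls (10+3) = 23. Cumulative: 82
Frame 9: STRIKE. 10 + next two rolls (3+6) = 19. Cumulative: 101
Frame 10: OPEN. Sum of all frame-10 rolls (3+6) = 9. Cumulative: 110

Answer: 110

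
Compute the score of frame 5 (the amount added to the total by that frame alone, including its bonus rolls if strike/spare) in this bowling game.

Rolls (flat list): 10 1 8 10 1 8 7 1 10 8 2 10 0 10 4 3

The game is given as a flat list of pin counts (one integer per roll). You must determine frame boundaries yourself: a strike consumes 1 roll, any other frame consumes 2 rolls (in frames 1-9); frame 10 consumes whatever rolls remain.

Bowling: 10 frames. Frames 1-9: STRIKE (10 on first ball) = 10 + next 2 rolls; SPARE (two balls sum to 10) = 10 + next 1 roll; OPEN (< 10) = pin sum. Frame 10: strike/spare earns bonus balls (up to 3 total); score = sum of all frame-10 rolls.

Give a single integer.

Answer: 8

Derivation:
Frame 1: STRIKE. 10 + next two rolls (1+8) = 19. Cumulative: 19
Frame 2: OPEN (1+8=9). Cumulative: 28
Frame 3: STRIKE. 10 + next two rolls (1+8) = 19. Cumulative: 47
Frame 4: OPEN (1+8=9). Cumulative: 56
Frame 5: OPEN (7+1=8). Cumulative: 64
Frame 6: STRIKE. 10 + next two rolls (8+2) = 20. Cumulative: 84
Frame 7: SPARE (8+2=10). 10 + next roll (10) = 20. Cumulative: 104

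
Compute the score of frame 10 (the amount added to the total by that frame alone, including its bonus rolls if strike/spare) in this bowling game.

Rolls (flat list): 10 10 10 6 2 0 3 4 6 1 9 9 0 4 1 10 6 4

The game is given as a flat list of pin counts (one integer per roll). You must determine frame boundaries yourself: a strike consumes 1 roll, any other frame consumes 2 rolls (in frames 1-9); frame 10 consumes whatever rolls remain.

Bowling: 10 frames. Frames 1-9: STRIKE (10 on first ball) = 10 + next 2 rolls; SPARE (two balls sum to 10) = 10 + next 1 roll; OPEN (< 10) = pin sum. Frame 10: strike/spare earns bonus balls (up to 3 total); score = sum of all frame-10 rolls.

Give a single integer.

Answer: 20

Derivation:
Frame 1: STRIKE. 10 + next two rolls (10+10) = 30. Cumulative: 30
Frame 2: STRIKE. 10 + next two rolls (10+6) = 26. Cumulative: 56
Frame 3: STRIKE. 10 + next two rolls (6+2) = 18. Cumulative: 74
Frame 4: OPEN (6+2=8). Cumulative: 82
Frame 5: OPEN (0+3=3). Cumulative: 85
Frame 6: SPARE (4+6=10). 10 + next roll (1) = 11. Cumulative: 96
Frame 7: SPARE (1+9=10). 10 + next roll (9) = 19. Cumulative: 115
Frame 8: OPEN (9+0=9). Cumulative: 124
Frame 9: OPEN (4+1=5). Cumulative: 129
Frame 10: STRIKE. Sum of all frame-10 rolls (10+6+4) = 20. Cumulative: 149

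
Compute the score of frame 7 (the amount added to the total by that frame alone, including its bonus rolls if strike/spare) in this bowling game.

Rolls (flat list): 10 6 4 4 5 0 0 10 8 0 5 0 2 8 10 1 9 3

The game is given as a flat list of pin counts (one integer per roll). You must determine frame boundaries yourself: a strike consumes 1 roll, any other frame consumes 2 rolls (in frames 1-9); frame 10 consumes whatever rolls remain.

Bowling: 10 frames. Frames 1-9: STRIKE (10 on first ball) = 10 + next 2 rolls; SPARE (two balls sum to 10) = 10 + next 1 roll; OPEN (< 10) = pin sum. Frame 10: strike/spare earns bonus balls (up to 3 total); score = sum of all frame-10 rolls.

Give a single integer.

Answer: 5

Derivation:
Frame 1: STRIKE. 10 + next two rolls (6+4) = 20. Cumulative: 20
Frame 2: SPARE (6+4=10). 10 + next roll (4) = 14. Cumulative: 34
Frame 3: OPEN (4+5=9). Cumulative: 43
Frame 4: OPEN (0+0=0). Cumulative: 43
Frame 5: STRIKE. 10 + next two rolls (8+0) = 18. Cumulative: 61
Frame 6: OPEN (8+0=8). Cumulative: 69
Frame 7: OPEN (5+0=5). Cumulative: 74
Frame 8: SPARE (2+8=10). 10 + next roll (10) = 20. Cumulative: 94
Frame 9: STRIKE. 10 + next two rolls (1+9) = 20. Cumulative: 114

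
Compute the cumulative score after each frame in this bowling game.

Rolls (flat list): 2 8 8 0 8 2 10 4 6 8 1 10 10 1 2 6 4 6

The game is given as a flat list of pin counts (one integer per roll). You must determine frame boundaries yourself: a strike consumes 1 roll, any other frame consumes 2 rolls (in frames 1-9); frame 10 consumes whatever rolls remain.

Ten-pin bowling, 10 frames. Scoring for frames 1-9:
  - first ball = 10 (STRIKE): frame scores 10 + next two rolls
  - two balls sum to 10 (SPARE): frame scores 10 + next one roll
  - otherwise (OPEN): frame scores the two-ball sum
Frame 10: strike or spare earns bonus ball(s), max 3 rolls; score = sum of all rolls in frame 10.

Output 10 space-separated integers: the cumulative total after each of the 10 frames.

Frame 1: SPARE (2+8=10). 10 + next roll (8) = 18. Cumulative: 18
Frame 2: OPEN (8+0=8). Cumulative: 26
Frame 3: SPARE (8+2=10). 10 + next roll (10) = 20. Cumulative: 46
Frame 4: STRIKE. 10 + next two rolls (4+6) = 20. Cumulative: 66
Frame 5: SPARE (4+6=10). 10 + next roll (8) = 18. Cumulative: 84
Frame 6: OPEN (8+1=9). Cumulative: 93
Frame 7: STRIKE. 10 + next two rolls (10+1) = 21. Cumulative: 114
Frame 8: STRIKE. 10 + next two rolls (1+2) = 13. Cumulative: 127
Frame 9: OPEN (1+2=3). Cumulative: 130
Frame 10: SPARE. Sum of all frame-10 rolls (6+4+6) = 16. Cumulative: 146

Answer: 18 26 46 66 84 93 114 127 130 146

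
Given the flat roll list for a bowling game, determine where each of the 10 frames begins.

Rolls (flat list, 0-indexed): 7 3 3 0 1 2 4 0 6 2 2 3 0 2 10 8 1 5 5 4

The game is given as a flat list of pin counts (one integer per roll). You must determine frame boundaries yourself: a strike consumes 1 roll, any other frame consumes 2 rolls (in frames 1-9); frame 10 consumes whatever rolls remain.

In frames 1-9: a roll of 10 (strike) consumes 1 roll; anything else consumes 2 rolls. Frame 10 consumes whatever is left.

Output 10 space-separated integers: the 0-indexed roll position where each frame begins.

Frame 1 starts at roll index 0: rolls=7,3 (sum=10), consumes 2 rolls
Frame 2 starts at roll index 2: rolls=3,0 (sum=3), consumes 2 rolls
Frame 3 starts at roll index 4: rolls=1,2 (sum=3), consumes 2 rolls
Frame 4 starts at roll index 6: rolls=4,0 (sum=4), consumes 2 rolls
Frame 5 starts at roll index 8: rolls=6,2 (sum=8), consumes 2 rolls
Frame 6 starts at roll index 10: rolls=2,3 (sum=5), consumes 2 rolls
Frame 7 starts at roll index 12: rolls=0,2 (sum=2), consumes 2 rolls
Frame 8 starts at roll index 14: roll=10 (strike), consumes 1 roll
Frame 9 starts at roll index 15: rolls=8,1 (sum=9), consumes 2 rolls
Frame 10 starts at roll index 17: 3 remaining rolls

Answer: 0 2 4 6 8 10 12 14 15 17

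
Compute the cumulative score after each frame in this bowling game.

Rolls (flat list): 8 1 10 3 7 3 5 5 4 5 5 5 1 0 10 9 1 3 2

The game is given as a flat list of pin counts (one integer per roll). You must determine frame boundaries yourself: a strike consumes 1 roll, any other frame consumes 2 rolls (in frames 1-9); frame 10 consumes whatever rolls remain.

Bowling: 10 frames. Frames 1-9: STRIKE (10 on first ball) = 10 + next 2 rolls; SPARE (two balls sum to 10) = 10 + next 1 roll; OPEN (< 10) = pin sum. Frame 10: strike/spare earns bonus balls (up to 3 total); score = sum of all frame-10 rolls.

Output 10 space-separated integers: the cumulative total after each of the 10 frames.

Frame 1: OPEN (8+1=9). Cumulative: 9
Frame 2: STRIKE. 10 + next two rolls (3+7) = 20. Cumulative: 29
Frame 3: SPARE (3+7=10). 10 + next roll (3) = 13. Cumulative: 42
Frame 4: OPEN (3+5=8). Cumulative: 50
Frame 5: OPEN (5+4=9). Cumulative: 59
Frame 6: SPARE (5+5=10). 10 + next roll (5) = 15. Cumulative: 74
Frame 7: OPEN (5+1=6). Cumulative: 80
Frame 8: SPARE (0+10=10). 10 + next roll (9) = 19. Cumulative: 99
Frame 9: SPARE (9+1=10). 10 + next roll (3) = 13. Cumulative: 112
Frame 10: OPEN. Sum of all frame-10 rolls (3+2) = 5. Cumulative: 117

Answer: 9 29 42 50 59 74 80 99 112 117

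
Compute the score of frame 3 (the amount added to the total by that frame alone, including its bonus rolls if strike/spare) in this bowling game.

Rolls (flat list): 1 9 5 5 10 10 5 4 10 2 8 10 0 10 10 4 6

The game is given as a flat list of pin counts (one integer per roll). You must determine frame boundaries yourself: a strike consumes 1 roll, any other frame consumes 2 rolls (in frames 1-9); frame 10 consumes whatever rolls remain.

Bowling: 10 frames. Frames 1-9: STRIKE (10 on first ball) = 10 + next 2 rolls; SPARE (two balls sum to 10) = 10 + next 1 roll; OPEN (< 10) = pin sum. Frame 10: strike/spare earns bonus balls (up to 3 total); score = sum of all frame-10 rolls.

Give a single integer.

Frame 1: SPARE (1+9=10). 10 + next roll (5) = 15. Cumulative: 15
Frame 2: SPARE (5+5=10). 10 + next roll (10) = 20. Cumulative: 35
Frame 3: STRIKE. 10 + next two rolls (10+5) = 25. Cumulative: 60
Frame 4: STRIKE. 10 + next two rolls (5+4) = 19. Cumulative: 79
Frame 5: OPEN (5+4=9). Cumulative: 88

Answer: 25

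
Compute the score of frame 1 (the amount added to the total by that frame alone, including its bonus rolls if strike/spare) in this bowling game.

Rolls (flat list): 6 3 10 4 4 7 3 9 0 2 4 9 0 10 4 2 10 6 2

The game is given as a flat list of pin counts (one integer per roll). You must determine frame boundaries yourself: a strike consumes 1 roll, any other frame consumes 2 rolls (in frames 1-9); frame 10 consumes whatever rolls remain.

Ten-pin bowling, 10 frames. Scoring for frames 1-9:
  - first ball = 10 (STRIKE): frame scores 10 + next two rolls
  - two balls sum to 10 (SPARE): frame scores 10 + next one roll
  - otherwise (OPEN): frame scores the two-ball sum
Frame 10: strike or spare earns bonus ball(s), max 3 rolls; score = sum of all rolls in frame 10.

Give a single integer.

Answer: 9

Derivation:
Frame 1: OPEN (6+3=9). Cumulative: 9
Frame 2: STRIKE. 10 + next two rolls (4+4) = 18. Cumulative: 27
Frame 3: OPEN (4+4=8). Cumulative: 35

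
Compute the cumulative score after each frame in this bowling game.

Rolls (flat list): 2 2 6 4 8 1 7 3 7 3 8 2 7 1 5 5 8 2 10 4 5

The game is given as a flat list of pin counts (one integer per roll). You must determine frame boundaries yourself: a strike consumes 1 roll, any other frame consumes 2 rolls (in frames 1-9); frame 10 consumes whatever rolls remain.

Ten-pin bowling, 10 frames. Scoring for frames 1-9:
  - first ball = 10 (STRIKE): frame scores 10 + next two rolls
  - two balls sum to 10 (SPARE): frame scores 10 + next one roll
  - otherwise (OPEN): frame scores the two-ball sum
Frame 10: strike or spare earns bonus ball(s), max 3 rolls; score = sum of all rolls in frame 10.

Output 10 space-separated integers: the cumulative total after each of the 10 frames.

Frame 1: OPEN (2+2=4). Cumulative: 4
Frame 2: SPARE (6+4=10). 10 + next roll (8) = 18. Cumulative: 22
Frame 3: OPEN (8+1=9). Cumulative: 31
Frame 4: SPARE (7+3=10). 10 + next roll (7) = 17. Cumulative: 48
Frame 5: SPARE (7+3=10). 10 + next roll (8) = 18. Cumulative: 66
Frame 6: SPARE (8+2=10). 10 + next roll (7) = 17. Cumulative: 83
Frame 7: OPEN (7+1=8). Cumulative: 91
Frame 8: SPARE (5+5=10). 10 + next roll (8) = 18. Cumulative: 109
Frame 9: SPARE (8+2=10). 10 + next roll (10) = 20. Cumulative: 129
Frame 10: STRIKE. Sum of all frame-10 rolls (10+4+5) = 19. Cumulative: 148

Answer: 4 22 31 48 66 83 91 109 129 148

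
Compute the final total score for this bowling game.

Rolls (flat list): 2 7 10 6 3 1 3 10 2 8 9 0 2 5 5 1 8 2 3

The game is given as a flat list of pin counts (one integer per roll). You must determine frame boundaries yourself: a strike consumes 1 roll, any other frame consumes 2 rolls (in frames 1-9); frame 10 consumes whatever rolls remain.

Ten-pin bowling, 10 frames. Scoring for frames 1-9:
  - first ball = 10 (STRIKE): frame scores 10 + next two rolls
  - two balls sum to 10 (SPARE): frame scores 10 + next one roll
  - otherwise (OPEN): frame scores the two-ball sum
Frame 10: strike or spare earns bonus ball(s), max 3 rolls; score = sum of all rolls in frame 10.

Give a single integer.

Frame 1: OPEN (2+7=9). Cumulative: 9
Frame 2: STRIKE. 10 + next two rolls (6+3) = 19. Cumulative: 28
Frame 3: OPEN (6+3=9). Cumulative: 37
Frame 4: OPEN (1+3=4). Cumulative: 41
Frame 5: STRIKE. 10 + next two rolls (2+8) = 20. Cumulative: 61
Frame 6: SPARE (2+8=10). 10 + next roll (9) = 19. Cumulative: 80
Frame 7: OPEN (9+0=9). Cumulative: 89
Frame 8: OPEN (2+5=7). Cumulative: 96
Frame 9: OPEN (5+1=6). Cumulative: 102
Frame 10: SPARE. Sum of all frame-10 rolls (8+2+3) = 13. Cumulative: 115

Answer: 115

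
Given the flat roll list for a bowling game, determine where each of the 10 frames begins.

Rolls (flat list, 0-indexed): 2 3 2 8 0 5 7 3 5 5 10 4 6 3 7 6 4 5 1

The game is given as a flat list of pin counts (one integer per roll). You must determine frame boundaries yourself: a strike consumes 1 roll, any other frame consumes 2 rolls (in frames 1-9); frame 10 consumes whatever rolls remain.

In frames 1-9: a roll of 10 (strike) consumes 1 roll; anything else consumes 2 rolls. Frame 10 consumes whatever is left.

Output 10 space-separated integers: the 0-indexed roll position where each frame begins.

Frame 1 starts at roll index 0: rolls=2,3 (sum=5), consumes 2 rolls
Frame 2 starts at roll index 2: rolls=2,8 (sum=10), consumes 2 rolls
Frame 3 starts at roll index 4: rolls=0,5 (sum=5), consumes 2 rolls
Frame 4 starts at roll index 6: rolls=7,3 (sum=10), consumes 2 rolls
Frame 5 starts at roll index 8: rolls=5,5 (sum=10), consumes 2 rolls
Frame 6 starts at roll index 10: roll=10 (strike), consumes 1 roll
Frame 7 starts at roll index 11: rolls=4,6 (sum=10), consumes 2 rolls
Frame 8 starts at roll index 13: rolls=3,7 (sum=10), consumes 2 rolls
Frame 9 starts at roll index 15: rolls=6,4 (sum=10), consumes 2 rolls
Frame 10 starts at roll index 17: 2 remaining rolls

Answer: 0 2 4 6 8 10 11 13 15 17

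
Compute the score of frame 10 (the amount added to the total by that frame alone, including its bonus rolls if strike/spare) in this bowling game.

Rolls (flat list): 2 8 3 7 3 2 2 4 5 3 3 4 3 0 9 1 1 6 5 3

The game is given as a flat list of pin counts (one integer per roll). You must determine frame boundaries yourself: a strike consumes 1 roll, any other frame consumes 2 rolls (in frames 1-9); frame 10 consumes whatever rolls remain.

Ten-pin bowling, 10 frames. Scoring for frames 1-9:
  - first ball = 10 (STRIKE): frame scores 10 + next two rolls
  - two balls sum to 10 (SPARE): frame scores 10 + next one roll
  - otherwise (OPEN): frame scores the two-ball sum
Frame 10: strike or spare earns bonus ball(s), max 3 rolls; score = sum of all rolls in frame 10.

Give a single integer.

Answer: 8

Derivation:
Frame 1: SPARE (2+8=10). 10 + next roll (3) = 13. Cumulative: 13
Frame 2: SPARE (3+7=10). 10 + next roll (3) = 13. Cumulative: 26
Frame 3: OPEN (3+2=5). Cumulative: 31
Frame 4: OPEN (2+4=6). Cumulative: 37
Frame 5: OPEN (5+3=8). Cumulative: 45
Frame 6: OPEN (3+4=7). Cumulative: 52
Frame 7: OPEN (3+0=3). Cumulative: 55
Frame 8: SPARE (9+1=10). 10 + next roll (1) = 11. Cumulative: 66
Frame 9: OPEN (1+6=7). Cumulative: 73
Frame 10: OPEN. Sum of all frame-10 rolls (5+3) = 8. Cumulative: 81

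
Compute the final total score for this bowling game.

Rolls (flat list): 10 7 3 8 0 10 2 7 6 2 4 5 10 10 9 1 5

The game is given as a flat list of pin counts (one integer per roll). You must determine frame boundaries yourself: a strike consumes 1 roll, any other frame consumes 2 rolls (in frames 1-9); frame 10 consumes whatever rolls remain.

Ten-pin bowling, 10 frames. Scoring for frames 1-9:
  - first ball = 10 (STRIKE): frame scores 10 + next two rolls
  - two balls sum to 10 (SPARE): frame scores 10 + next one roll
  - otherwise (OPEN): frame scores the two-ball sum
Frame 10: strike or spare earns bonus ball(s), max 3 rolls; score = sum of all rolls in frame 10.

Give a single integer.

Answer: 155

Derivation:
Frame 1: STRIKE. 10 + next two rolls (7+3) = 20. Cumulative: 20
Frame 2: SPARE (7+3=10). 10 + next roll (8) = 18. Cumulative: 38
Frame 3: OPEN (8+0=8). Cumulative: 46
Frame 4: STRIKE. 10 + next two rolls (2+7) = 19. Cumulative: 65
Frame 5: OPEN (2+7=9). Cumulative: 74
Frame 6: OPEN (6+2=8). Cumulative: 82
Frame 7: OPEN (4+5=9). Cumulative: 91
Frame 8: STRIKE. 10 + next two rolls (10+9) = 29. Cumulative: 120
Frame 9: STRIKE. 10 + next two rolls (9+1) = 20. Cumulative: 140
Frame 10: SPARE. Sum of all frame-10 rolls (9+1+5) = 15. Cumulative: 155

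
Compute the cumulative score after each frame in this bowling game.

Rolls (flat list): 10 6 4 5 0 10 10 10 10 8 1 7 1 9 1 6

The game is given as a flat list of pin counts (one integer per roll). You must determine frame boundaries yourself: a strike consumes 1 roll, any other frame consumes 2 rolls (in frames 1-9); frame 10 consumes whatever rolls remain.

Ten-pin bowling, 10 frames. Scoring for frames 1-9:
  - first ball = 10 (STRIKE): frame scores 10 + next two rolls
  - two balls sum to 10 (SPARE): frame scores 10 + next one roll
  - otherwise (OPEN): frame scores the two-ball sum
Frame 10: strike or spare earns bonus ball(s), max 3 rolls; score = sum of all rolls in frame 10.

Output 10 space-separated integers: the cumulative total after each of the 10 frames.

Answer: 20 35 40 70 100 128 147 156 164 180

Derivation:
Frame 1: STRIKE. 10 + next two rolls (6+4) = 20. Cumulative: 20
Frame 2: SPARE (6+4=10). 10 + next roll (5) = 15. Cumulative: 35
Frame 3: OPEN (5+0=5). Cumulative: 40
Frame 4: STRIKE. 10 + next two rolls (10+10) = 30. Cumulative: 70
Frame 5: STRIKE. 10 + next two rolls (10+10) = 30. Cumulative: 100
Frame 6: STRIKE. 10 + next two rolls (10+8) = 28. Cumulative: 128
Frame 7: STRIKE. 10 + next two rolls (8+1) = 19. Cumulative: 147
Frame 8: OPEN (8+1=9). Cumulative: 156
Frame 9: OPEN (7+1=8). Cumulative: 164
Frame 10: SPARE. Sum of all frame-10 rolls (9+1+6) = 16. Cumulative: 180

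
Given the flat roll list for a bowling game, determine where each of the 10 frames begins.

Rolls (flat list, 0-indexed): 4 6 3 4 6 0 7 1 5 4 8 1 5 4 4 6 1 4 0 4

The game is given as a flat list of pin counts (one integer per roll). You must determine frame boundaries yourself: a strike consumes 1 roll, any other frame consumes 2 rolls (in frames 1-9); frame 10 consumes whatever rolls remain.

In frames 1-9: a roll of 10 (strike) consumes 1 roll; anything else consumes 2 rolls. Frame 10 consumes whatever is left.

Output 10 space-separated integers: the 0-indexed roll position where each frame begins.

Answer: 0 2 4 6 8 10 12 14 16 18

Derivation:
Frame 1 starts at roll index 0: rolls=4,6 (sum=10), consumes 2 rolls
Frame 2 starts at roll index 2: rolls=3,4 (sum=7), consumes 2 rolls
Frame 3 starts at roll index 4: rolls=6,0 (sum=6), consumes 2 rolls
Frame 4 starts at roll index 6: rolls=7,1 (sum=8), consumes 2 rolls
Frame 5 starts at roll index 8: rolls=5,4 (sum=9), consumes 2 rolls
Frame 6 starts at roll index 10: rolls=8,1 (sum=9), consumes 2 rolls
Frame 7 starts at roll index 12: rolls=5,4 (sum=9), consumes 2 rolls
Frame 8 starts at roll index 14: rolls=4,6 (sum=10), consumes 2 rolls
Frame 9 starts at roll index 16: rolls=1,4 (sum=5), consumes 2 rolls
Frame 10 starts at roll index 18: 2 remaining rolls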